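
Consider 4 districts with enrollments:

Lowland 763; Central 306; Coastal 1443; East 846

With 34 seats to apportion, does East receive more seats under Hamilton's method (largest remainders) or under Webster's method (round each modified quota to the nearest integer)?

Hamilton: Lowland 8, Central 3, Coastal 15, East 8.
Webster: Lowland 8, Central 3, Coastal 14, East 9.
East gets 8 under Hamilton and 9 under Webster.

Webster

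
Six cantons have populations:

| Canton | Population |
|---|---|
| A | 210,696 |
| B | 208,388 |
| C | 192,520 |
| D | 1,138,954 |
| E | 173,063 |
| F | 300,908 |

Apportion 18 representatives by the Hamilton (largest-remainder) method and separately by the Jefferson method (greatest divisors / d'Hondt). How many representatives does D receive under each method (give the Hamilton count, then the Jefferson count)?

Hamilton: A 2, B 2, C 2, D 9, E 1, F 2.
Jefferson: A 2, B 2, C 1, D 10, E 1, F 2.
D gets 9 under Hamilton and 10 under Jefferson.

9 and 10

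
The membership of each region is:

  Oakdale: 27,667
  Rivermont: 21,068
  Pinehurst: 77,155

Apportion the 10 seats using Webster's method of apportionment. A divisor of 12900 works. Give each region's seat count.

With modified divisor 12900: modified quotas Oakdale 2.145, Rivermont 1.633, Pinehurst 5.981.
Rounding to the nearest integer: Oakdale 2, Rivermont 2, Pinehurst 6 (total 10).

Oakdale 2, Rivermont 2, Pinehurst 6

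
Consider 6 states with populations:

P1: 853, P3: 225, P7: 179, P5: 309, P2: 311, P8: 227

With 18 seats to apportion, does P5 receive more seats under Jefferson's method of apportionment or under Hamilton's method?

Jefferson: P1 8, P3 2, P7 1, P5 2, P2 3, P8 2.
Hamilton: P1 7, P3 2, P7 1, P5 3, P2 3, P8 2.
P5 gets 2 under Jefferson and 3 under Hamilton.

Hamilton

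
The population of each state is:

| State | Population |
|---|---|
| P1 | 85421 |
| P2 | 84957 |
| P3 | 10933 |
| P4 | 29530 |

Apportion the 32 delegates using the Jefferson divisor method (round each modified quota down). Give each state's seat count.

Standard divisor 210841/32 ≈ 6588.781; standard quotas: P1 12.965, P2 12.894, P3 1.659, P4 4.482.
Rounding down gives 12, 12, 1, 4 = 29 seats, so the divisor must be adjusted.
With modified divisor 6080: modified quotas P1 14.050, P2 13.973, P3 1.798, P4 4.857.
Rounding down: P1 14, P2 13, P3 1, P4 4 (total 32).

P1: 14; P2: 13; P3: 1; P4: 4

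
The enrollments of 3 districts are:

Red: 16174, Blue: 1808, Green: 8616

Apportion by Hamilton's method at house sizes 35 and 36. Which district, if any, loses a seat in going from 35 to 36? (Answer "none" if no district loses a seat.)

At 35 seats: Red 21, Blue 3, Green 11.
At 36 seats: Red 22, Blue 2, Green 12.
Blue drops from 3 to 2.

Blue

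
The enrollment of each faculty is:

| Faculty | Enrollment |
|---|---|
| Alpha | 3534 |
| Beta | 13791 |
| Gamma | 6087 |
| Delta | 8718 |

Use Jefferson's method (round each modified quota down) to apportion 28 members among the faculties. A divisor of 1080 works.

Alpha 3; Beta 12; Gamma 5; Delta 8

With modified divisor 1080: modified quotas Alpha 3.272, Beta 12.769, Gamma 5.636, Delta 8.072.
Rounding down: Alpha 3, Beta 12, Gamma 5, Delta 8 (total 28).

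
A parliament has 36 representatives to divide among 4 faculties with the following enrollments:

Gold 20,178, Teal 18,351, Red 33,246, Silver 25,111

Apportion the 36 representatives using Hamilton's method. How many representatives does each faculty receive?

The standard divisor is 96886/36 ≈ 2691.278.
Standard quotas: Gold 7.4976, Teal 6.8187, Red 12.3532, Silver 9.3305.
Lower quotas: Gold 7, Teal 6, Red 12, Silver 9 (sum 34, leaving 2 seats).
Remainders in descending order: Teal 0.8187, Gold 0.4976, Red 0.3532, Silver 0.3305.
The surplus seats go to Teal, Gold.

Gold: 8, Teal: 7, Red: 12, Silver: 9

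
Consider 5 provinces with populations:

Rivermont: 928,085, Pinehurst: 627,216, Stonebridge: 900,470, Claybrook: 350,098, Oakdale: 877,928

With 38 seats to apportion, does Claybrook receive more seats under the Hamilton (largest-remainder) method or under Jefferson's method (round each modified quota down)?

Hamilton: Rivermont 10, Pinehurst 6, Stonebridge 9, Claybrook 4, Oakdale 9.
Jefferson: Rivermont 10, Pinehurst 6, Stonebridge 10, Claybrook 3, Oakdale 9.
Claybrook gets 4 under Hamilton and 3 under Jefferson.

Hamilton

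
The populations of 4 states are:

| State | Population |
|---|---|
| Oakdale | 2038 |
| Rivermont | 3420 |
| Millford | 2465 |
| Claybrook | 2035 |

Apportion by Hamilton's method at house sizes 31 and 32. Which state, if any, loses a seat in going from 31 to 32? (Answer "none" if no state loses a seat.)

At 31 seats: Oakdale 6, Rivermont 11, Millford 8, Claybrook 6.
At 32 seats: Oakdale 7, Rivermont 11, Millford 8, Claybrook 6.
No state's allocation decreased.

none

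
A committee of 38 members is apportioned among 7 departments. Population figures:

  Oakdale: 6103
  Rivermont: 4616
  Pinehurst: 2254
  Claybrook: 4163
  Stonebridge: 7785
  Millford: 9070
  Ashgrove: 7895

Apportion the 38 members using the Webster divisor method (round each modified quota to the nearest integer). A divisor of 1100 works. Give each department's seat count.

Oakdale 6, Rivermont 4, Pinehurst 2, Claybrook 4, Stonebridge 7, Millford 8, Ashgrove 7

With modified divisor 1100: modified quotas Oakdale 5.548, Rivermont 4.196, Pinehurst 2.049, Claybrook 3.785, Stonebridge 7.077, Millford 8.245, Ashgrove 7.177.
Rounding to the nearest integer: Oakdale 6, Rivermont 4, Pinehurst 2, Claybrook 4, Stonebridge 7, Millford 8, Ashgrove 7 (total 38).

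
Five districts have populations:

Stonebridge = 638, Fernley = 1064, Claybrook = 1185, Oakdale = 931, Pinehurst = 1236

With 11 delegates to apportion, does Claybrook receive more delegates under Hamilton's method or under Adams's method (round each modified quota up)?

Hamilton

Hamilton: Stonebridge 1, Fernley 2, Claybrook 3, Oakdale 2, Pinehurst 3.
Adams: Stonebridge 2, Fernley 2, Claybrook 2, Oakdale 2, Pinehurst 3.
Claybrook gets 3 under Hamilton and 2 under Adams.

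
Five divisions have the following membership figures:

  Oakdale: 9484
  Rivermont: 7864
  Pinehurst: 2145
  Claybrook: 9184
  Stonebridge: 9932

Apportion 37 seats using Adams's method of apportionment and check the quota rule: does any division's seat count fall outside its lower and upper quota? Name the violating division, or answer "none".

Standard quotas: Oakdale 9.089, Rivermont 7.536, Pinehurst 2.056, Claybrook 8.801, Stonebridge 9.518.
Adams allocation: Oakdale 9, Rivermont 8, Pinehurst 2, Claybrook 9, Stonebridge 9.
Every allocation lies between the lower and upper quota.

none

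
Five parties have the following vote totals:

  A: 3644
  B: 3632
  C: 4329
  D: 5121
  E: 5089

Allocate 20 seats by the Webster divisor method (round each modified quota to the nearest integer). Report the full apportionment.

A=3, B=3, C=4, D=5, E=5

Standard divisor 21815/20 ≈ 1090.75; standard quotas: A 3.341, B 3.330, C 3.969, D 4.695, E 4.666.
Rounding to the nearest integer gives A 3, B 3, C 4, D 5, E 5 — total 20, matching the house size, so no adjustment is needed.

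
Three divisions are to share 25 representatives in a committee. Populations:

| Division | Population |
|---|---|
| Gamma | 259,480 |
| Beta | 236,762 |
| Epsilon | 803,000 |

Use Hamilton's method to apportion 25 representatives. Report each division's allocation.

Gamma 5; Beta 5; Epsilon 15

The standard divisor is 1299242/25 ≈ 51969.68.
Standard quotas: Gamma 4.9929, Beta 4.5558, Epsilon 15.4513.
Lower quotas: Gamma 4, Beta 4, Epsilon 15 (sum 23, leaving 2 seats).
Remainders in descending order: Gamma 0.9929, Beta 0.5558, Epsilon 0.4513.
The surplus seats go to Gamma, Beta.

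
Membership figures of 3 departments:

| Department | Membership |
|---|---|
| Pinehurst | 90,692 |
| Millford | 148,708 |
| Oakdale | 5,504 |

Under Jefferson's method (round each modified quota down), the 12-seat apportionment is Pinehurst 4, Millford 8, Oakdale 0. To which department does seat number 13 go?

Pinehurst

Priority for the next seat is population ÷ (current seats + 1).
Priorities: Pinehurst 18138.400, Millford 16523.111, Oakdale 5504.000.
Highest priority: Pinehurst.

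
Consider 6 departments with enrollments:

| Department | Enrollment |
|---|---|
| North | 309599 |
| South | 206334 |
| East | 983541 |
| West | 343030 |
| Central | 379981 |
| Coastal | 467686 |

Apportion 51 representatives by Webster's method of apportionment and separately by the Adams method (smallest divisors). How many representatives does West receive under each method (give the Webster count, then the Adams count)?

Webster: North 6, South 4, East 19, West 6, Central 7, Coastal 9.
Adams: North 6, South 4, East 18, West 7, Central 7, Coastal 9.
West gets 6 under Webster and 7 under Adams.

6 and 7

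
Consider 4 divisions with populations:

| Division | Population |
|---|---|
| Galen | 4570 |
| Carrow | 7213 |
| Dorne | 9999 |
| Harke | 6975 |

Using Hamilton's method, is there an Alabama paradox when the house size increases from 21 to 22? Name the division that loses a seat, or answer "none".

Galen

At 21 seats: Galen 4, Carrow 5, Dorne 7, Harke 5.
At 22 seats: Galen 3, Carrow 6, Dorne 8, Harke 5.
Galen drops from 4 to 3.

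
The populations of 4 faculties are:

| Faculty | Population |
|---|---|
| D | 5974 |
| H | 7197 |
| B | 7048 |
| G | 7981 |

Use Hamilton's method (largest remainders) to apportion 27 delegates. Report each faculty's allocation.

D: 6, H: 7, B: 7, G: 7

Standard divisor: 28200 ÷ 27 ≈ 1044.444.
Standard quotas: D 5.7198, H 6.8907, B 6.7481, G 7.6414.
Lower quotas: D 5, H 6, B 6, G 7 (sum 24, leaving 3 seats).
Remainders in descending order: H 0.8907, B 0.7481, D 0.7198, G 0.6414.
The surplus seats go to H, B, D.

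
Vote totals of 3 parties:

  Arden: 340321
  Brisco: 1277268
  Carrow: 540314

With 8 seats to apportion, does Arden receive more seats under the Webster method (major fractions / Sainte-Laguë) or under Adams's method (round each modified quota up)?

Adams

Webster: Arden 1, Brisco 5, Carrow 2.
Adams: Arden 2, Brisco 4, Carrow 2.
Arden gets 1 under Webster and 2 under Adams.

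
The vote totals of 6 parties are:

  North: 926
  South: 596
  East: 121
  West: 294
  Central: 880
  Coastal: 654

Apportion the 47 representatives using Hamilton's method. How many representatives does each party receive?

The standard divisor is 3471/47 ≈ 73.851.
Standard quotas: North 12.539, South 8.070, East 1.638, West 3.981, Central 11.916, Coastal 8.856.
Lower quotas: North 12, South 8, East 1, West 3, Central 11, Coastal 8 (sum 43, leaving 4 seats).
Remainders in descending order: West 0.981, Central 0.916, Coastal 0.856, East 0.638, North 0.539, South 0.070.
The surplus seats go to West, Central, Coastal, East.

North 12, South 8, East 2, West 4, Central 12, Coastal 9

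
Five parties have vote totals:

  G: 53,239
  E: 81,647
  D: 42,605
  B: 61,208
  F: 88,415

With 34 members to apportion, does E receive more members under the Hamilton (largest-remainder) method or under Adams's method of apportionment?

Hamilton: G 6, E 9, D 4, B 6, F 9.
Adams: G 6, E 8, D 5, B 6, F 9.
E gets 9 under Hamilton and 8 under Adams.

Hamilton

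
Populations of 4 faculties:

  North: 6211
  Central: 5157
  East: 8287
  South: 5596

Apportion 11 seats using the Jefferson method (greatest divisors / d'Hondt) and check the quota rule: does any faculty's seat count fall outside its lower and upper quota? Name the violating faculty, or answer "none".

none

Standard quotas: North 2.706, Central 2.247, East 3.610, South 2.438.
Jefferson allocation: North 3, Central 2, East 4, South 2.
Every allocation lies between the lower and upper quota.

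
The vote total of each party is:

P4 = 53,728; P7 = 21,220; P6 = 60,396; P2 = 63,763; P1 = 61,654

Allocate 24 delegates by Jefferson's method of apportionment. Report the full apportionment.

Standard divisor 260761/24 ≈ 10865.042; standard quotas: P4 4.945, P7 1.953, P6 5.559, P2 5.869, P1 5.675.
Rounding down gives 4, 1, 5, 5, 5 = 20 seats, so the divisor must be adjusted.
With modified divisor 10200: modified quotas P4 5.267, P7 2.080, P6 5.921, P2 6.251, P1 6.045.
Rounding down: P4 5, P7 2, P6 5, P2 6, P1 6 (total 24).

P4=5, P7=2, P6=5, P2=6, P1=6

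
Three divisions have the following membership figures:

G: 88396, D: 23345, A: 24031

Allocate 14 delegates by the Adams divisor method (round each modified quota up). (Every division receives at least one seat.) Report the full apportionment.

G=8, D=3, A=3

Standard divisor 135772/14 ≈ 9698; standard quotas: G 9.115, D 2.407, A 2.478.
Rounding up gives 10, 3, 3 = 16 seats, so the divisor must be adjusted.
With modified divisor 11400: modified quotas G 7.754, D 2.048, A 2.108.
Rounding up: G 8, D 3, A 3 (total 14).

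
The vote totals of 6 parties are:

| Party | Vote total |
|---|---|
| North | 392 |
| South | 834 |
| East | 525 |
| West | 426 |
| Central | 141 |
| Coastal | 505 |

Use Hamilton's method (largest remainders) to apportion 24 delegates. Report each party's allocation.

North: 3; South: 7; East: 5; West: 4; Central: 1; Coastal: 4

The standard divisor is 2823/24 ≈ 117.625.
Standard quotas: North 3.333, South 7.090, East 4.463, West 3.622, Central 1.199, Coastal 4.293.
Lower quotas: North 3, South 7, East 4, West 3, Central 1, Coastal 4 (sum 22, leaving 2 seats).
Remainders in descending order: West 0.622, East 0.463, North 0.333, Coastal 0.293, Central 0.199, South 0.090.
Largest remainders: West, East receive the extra seats.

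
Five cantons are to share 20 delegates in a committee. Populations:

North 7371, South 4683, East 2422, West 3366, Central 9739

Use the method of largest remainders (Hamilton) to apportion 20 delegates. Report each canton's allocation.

North: 5; South: 3; East: 2; West: 3; Central: 7

Standard divisor: 27581 ÷ 20 ≈ 1379.05.
Standard quotas: North 5.3450, South 3.3958, East 1.7563, West 2.4408, Central 7.0621.
Lower quotas: North 5, South 3, East 1, West 2, Central 7 (sum 18, leaving 2 seats).
Remainders in descending order: East 0.7563, West 0.4408, South 0.3958, North 0.3450, Central 0.0621.
The surplus seats go to East, West.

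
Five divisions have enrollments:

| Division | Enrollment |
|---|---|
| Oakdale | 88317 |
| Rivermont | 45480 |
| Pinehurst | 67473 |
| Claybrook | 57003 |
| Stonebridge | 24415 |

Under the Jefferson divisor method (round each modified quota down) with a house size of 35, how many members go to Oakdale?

Standard divisor 282688/35 ≈ 8076.8; standard quotas: Oakdale 10.935, Rivermont 5.631, Pinehurst 8.354, Claybrook 7.058, Stonebridge 3.023.
Rounding down gives 10, 5, 8, 7, 3 = 33 seats, so the divisor must be adjusted.
With modified divisor 7540: modified quotas Oakdale 11.713, Rivermont 6.032, Pinehurst 8.949, Claybrook 7.560, Stonebridge 3.238.
Rounding down: Oakdale 11, Rivermont 6, Pinehurst 8, Claybrook 7, Stonebridge 3 (total 35).
Oakdale receives 11.

11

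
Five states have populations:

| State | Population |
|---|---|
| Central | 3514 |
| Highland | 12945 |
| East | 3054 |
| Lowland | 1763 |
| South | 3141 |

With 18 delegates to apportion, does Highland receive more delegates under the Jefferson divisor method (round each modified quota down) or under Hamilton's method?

Jefferson: Central 2, Highland 11, East 2, Lowland 1, South 2.
Hamilton: Central 3, Highland 10, East 2, Lowland 1, South 2.
Highland gets 11 under Jefferson and 10 under Hamilton.

Jefferson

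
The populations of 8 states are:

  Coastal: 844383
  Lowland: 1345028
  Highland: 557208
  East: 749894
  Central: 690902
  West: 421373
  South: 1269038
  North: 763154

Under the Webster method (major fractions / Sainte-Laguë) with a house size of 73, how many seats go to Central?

8

Standard divisor 6640980/73 ≈ 90972.329; standard quotas: Coastal 9.282, Lowland 14.785, Highland 6.125, East 8.243, Central 7.595, West 4.632, South 13.950, North 8.389.
Rounding to the nearest integer gives Coastal 9, Lowland 15, Highland 6, East 8, Central 8, West 5, South 14, North 8 — total 73, matching the house size, so no adjustment is needed.
Central receives 8.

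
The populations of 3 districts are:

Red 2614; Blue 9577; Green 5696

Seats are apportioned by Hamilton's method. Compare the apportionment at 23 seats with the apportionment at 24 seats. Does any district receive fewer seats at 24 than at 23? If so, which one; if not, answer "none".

At 23 seats: Red 4, Blue 12, Green 7.
At 24 seats: Red 3, Blue 13, Green 8.
Red drops from 4 to 3.

Red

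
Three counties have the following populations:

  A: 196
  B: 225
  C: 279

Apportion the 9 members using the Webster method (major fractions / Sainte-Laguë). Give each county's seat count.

Standard divisor 700/9 ≈ 77.778; standard quotas: A 2.520, B 2.893, C 3.587.
Rounding to the nearest integer gives 3, 3, 4 = 10 seats, so the divisor must be adjusted.
With modified divisor 79.1: modified quotas A 2.478, B 2.845, C 3.527.
Rounding to the nearest integer: A 2, B 3, C 4 (total 9).

A 2; B 3; C 4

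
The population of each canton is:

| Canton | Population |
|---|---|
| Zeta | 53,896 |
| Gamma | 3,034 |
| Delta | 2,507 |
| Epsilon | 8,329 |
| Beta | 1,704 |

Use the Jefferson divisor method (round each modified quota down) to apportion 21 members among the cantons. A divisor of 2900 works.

With modified divisor 2900: modified quotas Zeta 18.585, Gamma 1.046, Delta 0.864, Epsilon 2.872, Beta 0.588.
Rounding down: Zeta 18, Gamma 1, Delta 0, Epsilon 2, Beta 0 (total 21).

Zeta 18, Gamma 1, Delta 0, Epsilon 2, Beta 0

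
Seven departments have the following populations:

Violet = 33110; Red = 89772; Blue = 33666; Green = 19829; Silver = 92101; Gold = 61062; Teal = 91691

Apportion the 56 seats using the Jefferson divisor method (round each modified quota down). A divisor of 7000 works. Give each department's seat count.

Violet 4, Red 12, Blue 4, Green 2, Silver 13, Gold 8, Teal 13

With modified divisor 7000: modified quotas Violet 4.730, Red 12.825, Blue 4.809, Green 2.833, Silver 13.157, Gold 8.723, Teal 13.099.
Rounding down: Violet 4, Red 12, Blue 4, Green 2, Silver 13, Gold 8, Teal 13 (total 56).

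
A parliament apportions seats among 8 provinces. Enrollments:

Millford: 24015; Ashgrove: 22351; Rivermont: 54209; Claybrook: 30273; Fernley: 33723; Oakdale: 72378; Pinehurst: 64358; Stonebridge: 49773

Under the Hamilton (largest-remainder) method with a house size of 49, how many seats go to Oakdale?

10

Total 351080; standard divisor 351080/49 ≈ 7164.898.
Standard quotas: Millford 3.3518, Ashgrove 3.1195, Rivermont 7.5659, Claybrook 4.2252, Fernley 4.7067, Oakdale 10.1017, Pinehurst 8.9824, Stonebridge 6.9468.
Lower quotas: Millford 3, Ashgrove 3, Rivermont 7, Claybrook 4, Fernley 4, Oakdale 10, Pinehurst 8, Stonebridge 6 (sum 45, leaving 4 seats).
Remainders in descending order: Pinehurst 0.9824, Stonebridge 0.9468, Fernley 0.7067, Rivermont 0.5659, Millford 0.3518, Claybrook 0.2252, Ashgrove 0.1195, Oakdale 0.1017.
The surplus seats go to Pinehurst, Stonebridge, Fernley, Rivermont.
Oakdale receives 10.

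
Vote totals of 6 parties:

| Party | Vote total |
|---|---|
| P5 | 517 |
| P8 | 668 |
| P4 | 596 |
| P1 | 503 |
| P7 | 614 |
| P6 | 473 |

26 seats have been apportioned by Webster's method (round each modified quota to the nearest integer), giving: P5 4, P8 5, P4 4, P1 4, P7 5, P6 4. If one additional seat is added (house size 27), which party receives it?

P4

Priority for the next seat is population ÷ (current seats + 0.5).
Priorities: P5 114.889, P8 121.455, P4 132.444, P1 111.778, P7 111.636, P6 105.111.
Highest priority: P4.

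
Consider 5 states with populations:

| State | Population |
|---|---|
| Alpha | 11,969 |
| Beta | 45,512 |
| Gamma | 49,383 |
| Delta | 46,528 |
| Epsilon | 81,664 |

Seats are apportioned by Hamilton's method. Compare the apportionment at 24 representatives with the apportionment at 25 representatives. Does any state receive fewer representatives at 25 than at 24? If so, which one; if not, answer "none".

At 24 seats: Alpha 1, Beta 5, Gamma 5, Delta 5, Epsilon 8.
At 25 seats: Alpha 1, Beta 5, Gamma 5, Delta 5, Epsilon 9.
No state's allocation decreased.

none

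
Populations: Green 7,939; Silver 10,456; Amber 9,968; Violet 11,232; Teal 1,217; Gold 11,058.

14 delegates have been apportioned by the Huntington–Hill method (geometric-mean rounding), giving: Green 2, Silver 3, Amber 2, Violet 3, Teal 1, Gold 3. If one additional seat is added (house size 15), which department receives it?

Amber

Priority for the next seat is population ÷ (√(s·(s+1))).
Priorities: Green 3241.083, Silver 3018.387, Amber 4069.419, Violet 3242.399, Teal 860.549, Gold 3192.170.
Highest priority: Amber.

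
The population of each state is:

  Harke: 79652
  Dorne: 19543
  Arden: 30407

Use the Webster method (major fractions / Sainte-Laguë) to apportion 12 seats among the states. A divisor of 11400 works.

With modified divisor 11400: modified quotas Harke 6.987, Dorne 1.714, Arden 2.667.
Rounding to the nearest integer: Harke 7, Dorne 2, Arden 3 (total 12).

Harke 7, Dorne 2, Arden 3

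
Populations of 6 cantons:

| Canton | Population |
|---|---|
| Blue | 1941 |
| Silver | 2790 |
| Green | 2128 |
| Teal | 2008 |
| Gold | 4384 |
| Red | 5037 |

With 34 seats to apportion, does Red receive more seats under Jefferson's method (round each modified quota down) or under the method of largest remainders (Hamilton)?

Jefferson: Blue 3, Silver 5, Green 4, Teal 4, Gold 8, Red 10.
Hamilton: Blue 4, Silver 5, Green 4, Teal 4, Gold 8, Red 9.
Red gets 10 under Jefferson and 9 under Hamilton.

Jefferson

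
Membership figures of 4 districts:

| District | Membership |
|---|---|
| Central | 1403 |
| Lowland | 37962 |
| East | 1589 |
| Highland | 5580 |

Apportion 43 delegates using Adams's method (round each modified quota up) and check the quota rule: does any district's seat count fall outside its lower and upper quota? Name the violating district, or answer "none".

Lowland

Standard quotas: Central 1.296, Lowland 35.079, East 1.468, Highland 5.156.
Adams allocation: Central 2, Lowland 34, East 2, Highland 5.
Lowland has quota 35.079 (lower 35, upper 36) but receives 34 — outside the quota interval.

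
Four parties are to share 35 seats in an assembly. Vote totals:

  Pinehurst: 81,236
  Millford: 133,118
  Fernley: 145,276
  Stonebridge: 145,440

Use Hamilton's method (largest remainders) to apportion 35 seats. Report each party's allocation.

Standard divisor: 505070 ÷ 35 ≈ 14430.571.
Standard quotas: Pinehurst 5.6294, Millford 9.2247, Fernley 10.0672, Stonebridge 10.0786.
Lower quotas: Pinehurst 5, Millford 9, Fernley 10, Stonebridge 10 (sum 34, leaving 1 seat).
Remainders in descending order: Pinehurst 0.6294, Millford 0.2247, Stonebridge 0.0786, Fernley 0.0672.
The surplus seat goes to Pinehurst.

Pinehurst 6; Millford 9; Fernley 10; Stonebridge 10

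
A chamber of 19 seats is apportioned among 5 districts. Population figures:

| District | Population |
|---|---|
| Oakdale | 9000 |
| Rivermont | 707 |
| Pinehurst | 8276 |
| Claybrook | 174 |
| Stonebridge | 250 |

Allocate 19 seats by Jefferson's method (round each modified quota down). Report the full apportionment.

Oakdale: 10, Rivermont: 0, Pinehurst: 9, Claybrook: 0, Stonebridge: 0

Standard divisor 18407/19 ≈ 968.789; standard quotas: Oakdale 9.290, Rivermont 0.730, Pinehurst 8.543, Claybrook 0.180, Stonebridge 0.258.
Rounding down gives 9, 0, 8, 0, 0 = 17 seats, so the divisor must be adjusted.
With modified divisor 860: modified quotas Oakdale 10.465, Rivermont 0.822, Pinehurst 9.623, Claybrook 0.202, Stonebridge 0.291.
Rounding down: Oakdale 10, Rivermont 0, Pinehurst 9, Claybrook 0, Stonebridge 0 (total 19).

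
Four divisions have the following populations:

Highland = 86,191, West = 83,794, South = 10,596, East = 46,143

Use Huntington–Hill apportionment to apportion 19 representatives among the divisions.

Highland: 7, West: 7, South: 1, East: 4

With divisor 12224: modified quotas Highland 7.051, West 6.855, South 0.867, East 3.775.
Geometric-mean thresholds: Highland √(7·8)=7.483, West √(6·7)=6.481, South (min 1), East √(3·4)=3.464.
Each quota rounded against its threshold gives Highland 7, West 7, South 1, East 4 (total 19).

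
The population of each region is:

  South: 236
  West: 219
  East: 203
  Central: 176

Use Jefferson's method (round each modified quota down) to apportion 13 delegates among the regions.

South 4; West 3; East 3; Central 3

Standard divisor 834/13 ≈ 64.154; standard quotas: South 3.679, West 3.414, East 3.164, Central 2.743.
Rounding down gives 3, 3, 3, 2 = 11 seats, so the divisor must be adjusted.
With modified divisor 57: modified quotas South 4.140, West 3.842, East 3.561, Central 3.088.
Rounding down: South 4, West 3, East 3, Central 3 (total 13).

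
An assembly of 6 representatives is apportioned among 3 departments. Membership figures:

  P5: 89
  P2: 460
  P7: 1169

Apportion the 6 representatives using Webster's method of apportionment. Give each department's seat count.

Standard divisor 1718/6 ≈ 286.333; standard quotas: P5 0.311, P2 1.607, P7 4.083.
Rounding to the nearest integer gives P5 0, P2 2, P7 4 — total 6, matching the house size, so no adjustment is needed.

P5=0, P2=2, P7=4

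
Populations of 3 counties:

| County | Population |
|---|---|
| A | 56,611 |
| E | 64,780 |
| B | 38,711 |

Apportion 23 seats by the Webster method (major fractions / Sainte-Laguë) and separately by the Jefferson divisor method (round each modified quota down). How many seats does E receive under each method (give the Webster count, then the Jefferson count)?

9 and 10

Webster: A 8, E 9, B 6.
Jefferson: A 8, E 10, B 5.
E gets 9 under Webster and 10 under Jefferson.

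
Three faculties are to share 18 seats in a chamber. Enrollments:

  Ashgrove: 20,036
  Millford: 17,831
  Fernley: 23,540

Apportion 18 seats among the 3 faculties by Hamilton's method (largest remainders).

Ashgrove=6, Millford=5, Fernley=7

Standard divisor: 61407 ÷ 18 ≈ 3411.5.
Standard quotas: Ashgrove 5.8731, Millford 5.2267, Fernley 6.9002.
Lower quotas: Ashgrove 5, Millford 5, Fernley 6 (sum 16, leaving 2 seats).
Remainders in descending order: Fernley 0.9002, Ashgrove 0.8731, Millford 0.2267.
The surplus seats go to Fernley, Ashgrove.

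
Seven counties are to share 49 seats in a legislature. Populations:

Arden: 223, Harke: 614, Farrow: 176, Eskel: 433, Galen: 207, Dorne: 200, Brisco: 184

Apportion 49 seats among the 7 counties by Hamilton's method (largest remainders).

Arden 5; Harke 15; Farrow 4; Eskel 10; Galen 5; Dorne 5; Brisco 5

Standard divisor: 2037 ÷ 49 ≈ 41.571.
Standard quotas: Arden 5.364, Harke 14.770, Farrow 4.234, Eskel 10.416, Galen 4.979, Dorne 4.811, Brisco 4.426.
Lower quotas: Arden 5, Harke 14, Farrow 4, Eskel 10, Galen 4, Dorne 4, Brisco 4 (sum 45, leaving 4 seats).
Remainders in descending order: Galen 0.979, Dorne 0.811, Harke 0.770, Brisco 0.426, Eskel 0.416, Arden 0.364, Farrow 0.234.
The surplus seats go to Galen, Dorne, Harke, Brisco.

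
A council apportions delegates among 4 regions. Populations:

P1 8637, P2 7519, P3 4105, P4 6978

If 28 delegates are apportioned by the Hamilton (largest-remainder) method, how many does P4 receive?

7

Standard divisor: 27239 ÷ 28 ≈ 972.821.
Standard quotas: P1 8.8783, P2 7.7291, P3 4.2197, P4 7.1730.
Lower quotas: P1 8, P2 7, P3 4, P4 7 (sum 26, leaving 2 seats).
Remainders in descending order: P1 0.8783, P2 0.7291, P3 0.2197, P4 0.1730.
Largest remainders: P1, P2 receive the extra seats.
P4 receives 7.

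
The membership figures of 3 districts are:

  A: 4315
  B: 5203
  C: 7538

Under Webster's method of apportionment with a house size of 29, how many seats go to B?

9

Standard divisor 17056/29 ≈ 588.138; standard quotas: A 7.337, B 8.847, C 12.817.
Rounding to the nearest integer gives A 7, B 9, C 13 — total 29, matching the house size, so no adjustment is needed.
B receives 9.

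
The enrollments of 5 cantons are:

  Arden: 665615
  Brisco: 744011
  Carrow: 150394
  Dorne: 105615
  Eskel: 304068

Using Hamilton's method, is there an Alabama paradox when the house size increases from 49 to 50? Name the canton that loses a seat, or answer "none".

At 49 seats: Arden 16, Brisco 18, Carrow 4, Dorne 3, Eskel 8.
At 50 seats: Arden 17, Brisco 19, Carrow 4, Dorne 2, Eskel 8.
Dorne drops from 3 to 2.

Dorne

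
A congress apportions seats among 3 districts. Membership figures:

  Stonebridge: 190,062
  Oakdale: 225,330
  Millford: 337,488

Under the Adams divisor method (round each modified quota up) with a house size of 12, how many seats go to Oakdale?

Standard divisor 752880/12 ≈ 62740; standard quotas: Stonebridge 3.029, Oakdale 3.591, Millford 5.379.
Rounding up gives 4, 4, 6 = 14 seats, so the divisor must be adjusted.
With modified divisor 71300: modified quotas Stonebridge 2.666, Oakdale 3.160, Millford 4.733.
Rounding up: Stonebridge 3, Oakdale 4, Millford 5 (total 12).
Oakdale receives 4.

4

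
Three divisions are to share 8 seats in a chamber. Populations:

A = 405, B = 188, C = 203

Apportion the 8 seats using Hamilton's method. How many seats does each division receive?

Total 796; standard divisor 796/8 ≈ 99.5.
Standard quotas: A 4.070, B 1.889, C 2.040.
Lower quotas: A 4, B 1, C 2 (sum 7, leaving 1 seat).
Remainders in descending order: B 0.889, A 0.070, C 0.040.
Largest remainder: B receives the extra seat.

A 4, B 2, C 2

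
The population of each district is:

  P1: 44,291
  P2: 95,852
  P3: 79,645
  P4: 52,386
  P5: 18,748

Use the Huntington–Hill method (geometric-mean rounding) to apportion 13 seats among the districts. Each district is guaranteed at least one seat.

P1: 2, P2: 4, P3: 4, P4: 2, P5: 1

With divisor 22212: modified quotas P1 1.994, P2 4.315, P3 3.586, P4 2.358, P5 0.844.
Geometric-mean thresholds: P1 √(1·2)=1.414, P2 √(4·5)=4.472, P3 √(3·4)=3.464, P4 √(2·3)=2.449, P5 (min 1).
Each quota rounded against its threshold gives P1 2, P2 4, P3 4, P4 2, P5 1 (total 13).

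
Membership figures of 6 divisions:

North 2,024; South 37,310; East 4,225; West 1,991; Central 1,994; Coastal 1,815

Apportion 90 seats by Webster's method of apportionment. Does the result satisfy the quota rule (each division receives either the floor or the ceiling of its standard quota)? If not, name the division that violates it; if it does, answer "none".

Standard quotas: North 3.691, South 68.030, East 7.704, West 3.630, Central 3.636, Coastal 3.309.
Webster allocation: North 4, South 67, East 8, West 4, Central 4, Coastal 3.
South has quota 68.030 (lower 68, upper 69) but receives 67 — outside the quota interval.

South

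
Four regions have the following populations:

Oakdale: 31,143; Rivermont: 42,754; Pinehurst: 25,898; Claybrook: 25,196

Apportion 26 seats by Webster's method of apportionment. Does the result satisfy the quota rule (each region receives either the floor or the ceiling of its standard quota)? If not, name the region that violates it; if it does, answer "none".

none

Standard quotas: Oakdale 6.478, Rivermont 8.893, Pinehurst 5.387, Claybrook 5.241.
Webster allocation: Oakdale 7, Rivermont 9, Pinehurst 5, Claybrook 5.
Every allocation lies between the lower and upper quota.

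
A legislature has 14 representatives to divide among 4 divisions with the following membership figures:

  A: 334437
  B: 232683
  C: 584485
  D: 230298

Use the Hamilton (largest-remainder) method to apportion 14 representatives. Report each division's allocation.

A 4, B 2, C 6, D 2

Total 1381903; standard divisor 1381903/14 ≈ 98707.357.
Standard quotas: A 3.3882, B 2.3573, C 5.9214, D 2.3331.
Lower quotas: A 3, B 2, C 5, D 2 (sum 12, leaving 2 seats).
Remainders in descending order: C 0.9214, A 0.3882, B 0.3573, D 0.3331.
Largest remainders: C, A receive the extra seats.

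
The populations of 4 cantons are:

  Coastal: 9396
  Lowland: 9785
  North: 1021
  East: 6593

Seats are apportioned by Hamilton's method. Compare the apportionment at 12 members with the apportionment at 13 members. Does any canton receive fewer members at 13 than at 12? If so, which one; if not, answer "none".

North

At 12 seats: Coastal 4, Lowland 4, North 1, East 3.
At 13 seats: Coastal 5, Lowland 5, North 0, East 3.
North drops from 1 to 0.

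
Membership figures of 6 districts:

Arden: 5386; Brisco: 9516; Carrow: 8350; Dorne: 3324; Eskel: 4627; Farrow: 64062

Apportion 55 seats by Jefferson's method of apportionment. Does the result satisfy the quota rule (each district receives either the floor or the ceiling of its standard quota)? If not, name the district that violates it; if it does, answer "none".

Standard quotas: Arden 3.110, Brisco 5.494, Carrow 4.821, Dorne 1.919, Eskel 2.671, Farrow 36.985.
Jefferson allocation: Arden 3, Brisco 5, Carrow 5, Dorne 2, Eskel 2, Farrow 38.
Farrow has quota 36.985 (lower 36, upper 37) but receives 38 — outside the quota interval.

Farrow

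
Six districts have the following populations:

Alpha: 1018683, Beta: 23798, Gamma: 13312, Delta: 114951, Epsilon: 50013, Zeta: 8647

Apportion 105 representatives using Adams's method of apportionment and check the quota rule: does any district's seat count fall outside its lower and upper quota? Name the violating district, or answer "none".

Standard quotas: Alpha 87.003, Beta 2.033, Gamma 1.137, Delta 9.818, Epsilon 4.271, Zeta 0.739.
Adams allocation: Alpha 85, Beta 2, Gamma 2, Delta 10, Epsilon 5, Zeta 1.
Alpha has quota 87.003 (lower 87, upper 88) but receives 85 — outside the quota interval.

Alpha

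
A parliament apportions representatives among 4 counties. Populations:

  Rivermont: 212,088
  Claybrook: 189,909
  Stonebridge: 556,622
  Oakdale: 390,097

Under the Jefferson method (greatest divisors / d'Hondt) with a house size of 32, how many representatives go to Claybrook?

Standard divisor 1348716/32 ≈ 42147.375; standard quotas: Rivermont 5.032, Claybrook 4.506, Stonebridge 13.207, Oakdale 9.256.
Rounding down gives 5, 4, 13, 9 = 31 seats, so the divisor must be adjusted.
With modified divisor 39400: modified quotas Rivermont 5.383, Claybrook 4.820, Stonebridge 14.127, Oakdale 9.901.
Rounding down: Rivermont 5, Claybrook 4, Stonebridge 14, Oakdale 9 (total 32).
Claybrook receives 4.

4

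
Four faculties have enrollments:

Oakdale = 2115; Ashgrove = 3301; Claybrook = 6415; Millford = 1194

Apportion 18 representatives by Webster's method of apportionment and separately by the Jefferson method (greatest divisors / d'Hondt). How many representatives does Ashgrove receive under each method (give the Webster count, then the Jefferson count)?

4 and 5

Webster: Oakdale 3, Ashgrove 4, Claybrook 9, Millford 2.
Jefferson: Oakdale 3, Ashgrove 5, Claybrook 9, Millford 1.
Ashgrove gets 4 under Webster and 5 under Jefferson.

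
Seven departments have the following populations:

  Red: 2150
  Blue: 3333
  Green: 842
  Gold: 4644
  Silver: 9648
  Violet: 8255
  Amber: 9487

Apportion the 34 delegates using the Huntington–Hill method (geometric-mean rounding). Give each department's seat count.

Red 2; Blue 3; Green 1; Gold 4; Silver 9; Violet 7; Amber 8

With divisor 1128: modified quotas Red 1.906, Blue 2.955, Green 0.746, Gold 4.117, Silver 8.553, Violet 7.318, Amber 8.410.
Geometric-mean thresholds: Red √(1·2)=1.414, Blue √(2·3)=2.449, Green (min 1), Gold √(4·5)=4.472, Silver √(8·9)=8.485, Violet √(7·8)=7.483, Amber √(8·9)=8.485.
Each quota rounded against its threshold gives Red 2, Blue 3, Green 1, Gold 4, Silver 9, Violet 7, Amber 8 (total 34).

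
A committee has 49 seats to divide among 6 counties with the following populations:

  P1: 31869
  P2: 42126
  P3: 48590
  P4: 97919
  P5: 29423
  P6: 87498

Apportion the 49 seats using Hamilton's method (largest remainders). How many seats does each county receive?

Total 337425; standard divisor 337425/49 ≈ 6886.224.
Standard quotas: P1 4.6279, P2 6.1174, P3 7.0561, P4 14.2195, P5 4.2727, P6 12.7062.
Lower quotas: P1 4, P2 6, P3 7, P4 14, P5 4, P6 12 (sum 47, leaving 2 seats).
Remainders in descending order: P6 0.7062, P1 0.6279, P5 0.2727, P4 0.2195, P2 0.1174, P3 0.0561.
Largest remainders: P6, P1 receive the extra seats.

P1=5; P2=6; P3=7; P4=14; P5=4; P6=13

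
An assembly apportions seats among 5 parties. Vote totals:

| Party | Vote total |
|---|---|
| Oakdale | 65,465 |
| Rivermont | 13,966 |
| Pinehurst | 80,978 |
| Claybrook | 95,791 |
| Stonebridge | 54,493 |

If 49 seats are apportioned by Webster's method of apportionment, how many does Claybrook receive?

Standard divisor 310693/49 ≈ 6340.673; standard quotas: Oakdale 10.325, Rivermont 2.203, Pinehurst 12.771, Claybrook 15.107, Stonebridge 8.594.
Rounding to the nearest integer gives Oakdale 10, Rivermont 2, Pinehurst 13, Claybrook 15, Stonebridge 9 — total 49, matching the house size, so no adjustment is needed.
Claybrook receives 15.

15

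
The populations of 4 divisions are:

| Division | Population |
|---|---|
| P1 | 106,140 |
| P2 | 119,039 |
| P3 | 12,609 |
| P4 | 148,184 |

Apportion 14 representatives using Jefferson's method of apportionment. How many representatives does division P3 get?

Standard divisor 385972/14 ≈ 27569.429; standard quotas: P1 3.850, P2 4.318, P3 0.457, P4 5.375.
Rounding down gives 3, 4, 0, 5 = 12 seats, so the divisor must be adjusted.
With modified divisor 24300: modified quotas P1 4.368, P2 4.899, P3 0.519, P4 6.098.
Rounding down: P1 4, P2 4, P3 0, P4 6 (total 14).
P3 receives 0.

0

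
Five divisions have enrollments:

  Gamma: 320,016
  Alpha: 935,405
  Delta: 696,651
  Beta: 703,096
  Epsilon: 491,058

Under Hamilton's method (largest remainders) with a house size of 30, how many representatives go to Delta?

Total 3146226; standard divisor 3146226/30 ≈ 104874.2.
Standard quotas: Gamma 3.0514, Alpha 8.9193, Delta 6.6427, Beta 6.7042, Epsilon 4.6824.
Lower quotas: Gamma 3, Alpha 8, Delta 6, Beta 6, Epsilon 4 (sum 27, leaving 3 seats).
Remainders in descending order: Alpha 0.9193, Beta 0.7042, Epsilon 0.6824, Delta 0.6427, Gamma 0.0514.
The surplus seats go to Alpha, Beta, Epsilon.
Delta receives 6.

6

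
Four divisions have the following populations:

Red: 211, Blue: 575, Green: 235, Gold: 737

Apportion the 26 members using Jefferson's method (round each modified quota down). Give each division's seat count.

Standard divisor 1758/26 ≈ 67.615; standard quotas: Red 3.121, Blue 8.504, Green 3.476, Gold 10.900.
Rounding down gives 3, 8, 3, 10 = 24 seats, so the divisor must be adjusted.
With modified divisor 63: modified quotas Red 3.349, Blue 9.127, Green 3.730, Gold 11.698.
Rounding down: Red 3, Blue 9, Green 3, Gold 11 (total 26).

Red 3, Blue 9, Green 3, Gold 11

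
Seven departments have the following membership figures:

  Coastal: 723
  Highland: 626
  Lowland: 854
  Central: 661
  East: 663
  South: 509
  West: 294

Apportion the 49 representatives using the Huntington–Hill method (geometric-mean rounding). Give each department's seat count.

With divisor 88.5: modified quotas Coastal 8.169, Highland 7.073, Lowland 9.650, Central 7.469, East 7.492, South 5.751, West 3.322.
Geometric-mean thresholds: Coastal √(8·9)=8.485, Highland √(7·8)=7.483, Lowland √(9·10)=9.487, Central √(7·8)=7.483, East √(7·8)=7.483, South √(5·6)=5.477, West √(3·4)=3.464.
Each quota rounded against its threshold gives Coastal 8, Highland 7, Lowland 10, Central 7, East 8, South 6, West 3 (total 49).

Coastal 8; Highland 7; Lowland 10; Central 7; East 8; South 6; West 3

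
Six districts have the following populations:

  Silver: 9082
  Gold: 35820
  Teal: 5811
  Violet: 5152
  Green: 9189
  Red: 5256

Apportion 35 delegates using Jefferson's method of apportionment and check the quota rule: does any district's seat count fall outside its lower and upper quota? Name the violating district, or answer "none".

Gold

Standard quotas: Silver 4.521, Gold 17.831, Teal 2.893, Violet 2.565, Green 4.574, Red 2.616.
Jefferson allocation: Silver 4, Gold 19, Teal 3, Violet 2, Green 5, Red 2.
Gold has quota 17.831 (lower 17, upper 18) but receives 19 — outside the quota interval.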